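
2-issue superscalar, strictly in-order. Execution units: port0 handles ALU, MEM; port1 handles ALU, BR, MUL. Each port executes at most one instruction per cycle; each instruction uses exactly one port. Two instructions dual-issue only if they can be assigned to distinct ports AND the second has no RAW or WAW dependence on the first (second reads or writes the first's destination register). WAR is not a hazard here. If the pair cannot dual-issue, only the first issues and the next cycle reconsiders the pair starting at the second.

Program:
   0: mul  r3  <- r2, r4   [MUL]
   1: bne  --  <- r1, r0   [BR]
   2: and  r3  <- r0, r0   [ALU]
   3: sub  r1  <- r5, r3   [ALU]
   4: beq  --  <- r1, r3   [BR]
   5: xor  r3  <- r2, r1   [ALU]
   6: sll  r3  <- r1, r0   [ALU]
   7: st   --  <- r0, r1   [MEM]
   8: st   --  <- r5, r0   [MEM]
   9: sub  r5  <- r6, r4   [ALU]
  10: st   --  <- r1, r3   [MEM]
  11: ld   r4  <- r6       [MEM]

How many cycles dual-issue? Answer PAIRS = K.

PAIRS = 4

  cy0 -> i0 (mul) no-port MUL/BR
  cy1 -> i1/i2 (bne/and) dual
  cy2 -> i3 (sub) RAW r1
  cy3 -> i4/i5 (beq/xor) dual
  cy4 -> i6/i7 (sll/st) dual
  cy5 -> i8/i9 (st/sub) dual
  cy6 -> i10 (st) no-port MEM/MEM
  cy7 -> i11 (ld) tail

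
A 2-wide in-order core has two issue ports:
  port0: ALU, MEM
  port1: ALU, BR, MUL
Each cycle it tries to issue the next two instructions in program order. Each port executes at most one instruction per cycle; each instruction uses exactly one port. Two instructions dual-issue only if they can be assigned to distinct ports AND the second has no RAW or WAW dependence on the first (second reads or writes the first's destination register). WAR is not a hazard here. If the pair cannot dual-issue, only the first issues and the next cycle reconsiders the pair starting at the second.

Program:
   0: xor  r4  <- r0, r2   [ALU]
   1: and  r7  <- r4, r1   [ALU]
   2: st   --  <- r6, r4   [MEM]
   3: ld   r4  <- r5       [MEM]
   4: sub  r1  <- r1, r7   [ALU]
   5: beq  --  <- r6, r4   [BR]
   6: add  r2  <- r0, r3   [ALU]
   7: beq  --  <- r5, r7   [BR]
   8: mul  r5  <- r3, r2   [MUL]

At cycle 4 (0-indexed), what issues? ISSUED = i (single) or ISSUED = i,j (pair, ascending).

ISSUED = 7

c0: i0 xor.ALU  RAW r4
c1: i1/i2 and.ALU+st.MEM  2-wide
c2: i3/i4 ld.MEM+sub.ALU  2-wide
c3: i5/i6 beq.BR+add.ALU  2-wide
c4: i7 beq.BR  no-port BR/MUL
c5: i8 mul.MUL  tail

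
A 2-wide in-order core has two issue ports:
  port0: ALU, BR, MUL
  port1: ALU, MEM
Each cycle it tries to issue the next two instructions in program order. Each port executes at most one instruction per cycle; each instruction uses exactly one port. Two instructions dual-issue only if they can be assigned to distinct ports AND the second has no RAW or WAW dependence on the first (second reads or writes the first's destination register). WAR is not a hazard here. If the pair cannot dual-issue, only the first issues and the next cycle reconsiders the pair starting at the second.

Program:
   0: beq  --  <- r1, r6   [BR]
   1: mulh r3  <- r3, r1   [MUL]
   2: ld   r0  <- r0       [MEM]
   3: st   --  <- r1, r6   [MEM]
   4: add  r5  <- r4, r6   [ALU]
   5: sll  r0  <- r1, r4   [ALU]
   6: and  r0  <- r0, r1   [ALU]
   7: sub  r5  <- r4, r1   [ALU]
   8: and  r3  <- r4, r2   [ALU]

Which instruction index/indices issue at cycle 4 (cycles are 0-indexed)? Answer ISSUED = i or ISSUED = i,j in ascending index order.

ISSUED = 6,7

c0: i0 beq  no-port BR/MUL
c1: i1+i2 mulh+ld  2-wide
c2: i3+i4 st+add  2-wide
c3: i5 sll  RAW+WAW r0
c4: i6+i7 and+sub  2-wide
c5: i8 and  tail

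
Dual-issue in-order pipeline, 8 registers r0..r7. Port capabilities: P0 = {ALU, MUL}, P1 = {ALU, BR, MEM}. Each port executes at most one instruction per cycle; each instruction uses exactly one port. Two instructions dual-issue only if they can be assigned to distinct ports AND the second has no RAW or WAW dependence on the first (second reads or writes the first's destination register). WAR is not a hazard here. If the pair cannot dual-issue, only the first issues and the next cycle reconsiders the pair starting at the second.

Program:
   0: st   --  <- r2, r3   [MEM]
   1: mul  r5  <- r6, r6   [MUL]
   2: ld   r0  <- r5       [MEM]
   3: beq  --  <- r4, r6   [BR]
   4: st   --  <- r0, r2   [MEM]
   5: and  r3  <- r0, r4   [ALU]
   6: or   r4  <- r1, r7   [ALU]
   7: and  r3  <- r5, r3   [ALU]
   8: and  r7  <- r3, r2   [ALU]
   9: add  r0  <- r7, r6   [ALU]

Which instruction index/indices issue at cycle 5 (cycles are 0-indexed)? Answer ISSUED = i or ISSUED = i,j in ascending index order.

ISSUED = 8

[0] i0&i1  st mul  -- dual
[1] i2  ld  -- no-port MEM/BR
[2] i3  beq  -- no-port BR/MEM
[3] i4&i5  st and  -- dual
[4] i6&i7  or and  -- dual
[5] i8  and  -- RAW r7
[6] i9  add  -- tail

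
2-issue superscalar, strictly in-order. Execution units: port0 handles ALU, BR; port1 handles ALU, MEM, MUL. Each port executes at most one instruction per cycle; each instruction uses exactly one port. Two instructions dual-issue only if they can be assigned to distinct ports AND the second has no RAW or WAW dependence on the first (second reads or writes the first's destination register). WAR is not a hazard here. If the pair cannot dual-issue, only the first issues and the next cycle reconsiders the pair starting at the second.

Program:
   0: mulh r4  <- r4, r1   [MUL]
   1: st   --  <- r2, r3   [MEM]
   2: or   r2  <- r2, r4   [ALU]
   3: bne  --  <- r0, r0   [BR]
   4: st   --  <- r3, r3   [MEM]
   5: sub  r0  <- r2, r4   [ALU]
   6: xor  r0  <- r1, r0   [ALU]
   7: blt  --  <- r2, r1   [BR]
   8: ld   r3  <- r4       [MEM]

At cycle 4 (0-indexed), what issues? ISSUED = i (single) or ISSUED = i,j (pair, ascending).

c0: i0 mulh  no-port MUL/MEM
c1: i1&i2 st/or  dual
c2: i3&i4 bne/st  dual
c3: i5 sub  RAW+WAW r0
c4: i6&i7 xor/blt  dual
c5: i8 ld  tail

ISSUED = 6,7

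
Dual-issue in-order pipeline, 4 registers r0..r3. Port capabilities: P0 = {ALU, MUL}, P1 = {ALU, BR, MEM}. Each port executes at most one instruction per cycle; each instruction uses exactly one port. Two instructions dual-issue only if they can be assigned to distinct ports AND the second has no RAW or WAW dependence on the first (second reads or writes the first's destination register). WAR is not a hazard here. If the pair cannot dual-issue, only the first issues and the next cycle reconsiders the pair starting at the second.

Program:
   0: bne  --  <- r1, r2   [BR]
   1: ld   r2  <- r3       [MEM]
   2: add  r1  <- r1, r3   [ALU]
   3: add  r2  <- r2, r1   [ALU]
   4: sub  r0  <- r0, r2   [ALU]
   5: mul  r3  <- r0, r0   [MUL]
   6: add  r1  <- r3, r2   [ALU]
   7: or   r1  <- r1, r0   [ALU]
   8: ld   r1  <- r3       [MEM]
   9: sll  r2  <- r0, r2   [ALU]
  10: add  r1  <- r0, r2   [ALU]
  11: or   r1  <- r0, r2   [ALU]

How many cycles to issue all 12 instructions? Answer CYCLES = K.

  cy0 -> i0 (bne.BR) no-port BR/MEM
  cy1 -> i1+i2 (ld.MEM/add.ALU) dual
  cy2 -> i3 (add.ALU) RAW r2
  cy3 -> i4 (sub.ALU) RAW r0
  cy4 -> i5 (mul.MUL) RAW r3
  cy5 -> i6 (add.ALU) RAW+WAW r1
  cy6 -> i7 (or.ALU) WAW r1
  cy7 -> i8+i9 (ld.MEM/sll.ALU) dual
  cy8 -> i10 (add.ALU) WAW r1
  cy9 -> i11 (or.ALU) tail

CYCLES = 10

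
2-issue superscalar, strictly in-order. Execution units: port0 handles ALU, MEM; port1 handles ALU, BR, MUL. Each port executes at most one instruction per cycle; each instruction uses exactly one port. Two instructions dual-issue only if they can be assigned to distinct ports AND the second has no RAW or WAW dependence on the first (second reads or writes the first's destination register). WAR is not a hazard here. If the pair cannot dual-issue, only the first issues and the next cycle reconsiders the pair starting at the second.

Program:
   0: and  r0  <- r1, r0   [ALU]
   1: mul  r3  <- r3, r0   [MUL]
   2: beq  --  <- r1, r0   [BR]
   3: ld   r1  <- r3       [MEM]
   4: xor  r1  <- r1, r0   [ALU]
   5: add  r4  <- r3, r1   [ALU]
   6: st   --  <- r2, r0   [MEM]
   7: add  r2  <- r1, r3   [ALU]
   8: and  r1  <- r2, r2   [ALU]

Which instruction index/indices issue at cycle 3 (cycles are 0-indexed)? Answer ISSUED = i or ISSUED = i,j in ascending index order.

ISSUED = 4

t=0 i0:and ; RAW r0
t=1 i1:mul ; no-port MUL/BR
t=2 i2&i3:beq;ld ; dual
t=3 i4:xor ; RAW r1
t=4 i5&i6:add;st ; dual
t=5 i7:add ; RAW r2
t=6 i8:and ; tail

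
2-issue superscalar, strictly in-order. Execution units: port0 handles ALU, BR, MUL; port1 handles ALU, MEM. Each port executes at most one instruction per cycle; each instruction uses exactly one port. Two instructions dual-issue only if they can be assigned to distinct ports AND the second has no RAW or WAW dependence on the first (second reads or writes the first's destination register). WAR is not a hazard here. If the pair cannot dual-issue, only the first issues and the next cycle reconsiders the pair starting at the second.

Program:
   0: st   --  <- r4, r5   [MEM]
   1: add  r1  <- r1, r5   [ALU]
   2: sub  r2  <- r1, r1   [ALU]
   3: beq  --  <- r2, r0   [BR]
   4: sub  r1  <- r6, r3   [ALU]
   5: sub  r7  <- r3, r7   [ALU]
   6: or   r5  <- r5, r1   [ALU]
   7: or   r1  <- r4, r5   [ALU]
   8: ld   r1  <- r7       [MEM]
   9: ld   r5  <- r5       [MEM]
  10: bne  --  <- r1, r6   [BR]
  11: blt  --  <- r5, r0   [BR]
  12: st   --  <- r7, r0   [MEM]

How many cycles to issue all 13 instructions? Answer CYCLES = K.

  cy0 -> i0/i1 (st+add) pair
  cy1 -> i2 (sub) RAW r2
  cy2 -> i3/i4 (beq+sub) pair
  cy3 -> i5/i6 (sub+or) pair
  cy4 -> i7 (or) WAW r1
  cy5 -> i8 (ld) no-port MEM/MEM
  cy6 -> i9/i10 (ld+bne) pair
  cy7 -> i11/i12 (blt+st) pair

CYCLES = 8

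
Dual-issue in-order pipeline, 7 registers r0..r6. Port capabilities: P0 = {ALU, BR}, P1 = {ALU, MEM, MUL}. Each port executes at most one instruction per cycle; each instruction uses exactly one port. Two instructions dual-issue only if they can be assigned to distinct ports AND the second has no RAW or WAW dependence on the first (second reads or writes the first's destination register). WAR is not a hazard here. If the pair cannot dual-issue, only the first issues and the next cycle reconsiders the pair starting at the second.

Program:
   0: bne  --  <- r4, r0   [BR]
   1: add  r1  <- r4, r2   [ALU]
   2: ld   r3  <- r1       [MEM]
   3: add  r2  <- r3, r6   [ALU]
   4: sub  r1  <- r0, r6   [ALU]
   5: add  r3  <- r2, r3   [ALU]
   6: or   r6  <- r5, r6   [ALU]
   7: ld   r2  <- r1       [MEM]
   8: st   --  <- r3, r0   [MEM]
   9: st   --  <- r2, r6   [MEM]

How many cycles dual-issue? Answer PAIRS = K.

PAIRS = 3

t=0 i0,i1:bne;add ; dual
t=1 i2:ld ; RAW r3
t=2 i3,i4:add;sub ; dual
t=3 i5,i6:add;or ; dual
t=4 i7:ld ; no-port MEM/MEM
t=5 i8:st ; no-port MEM/MEM
t=6 i9:st ; tail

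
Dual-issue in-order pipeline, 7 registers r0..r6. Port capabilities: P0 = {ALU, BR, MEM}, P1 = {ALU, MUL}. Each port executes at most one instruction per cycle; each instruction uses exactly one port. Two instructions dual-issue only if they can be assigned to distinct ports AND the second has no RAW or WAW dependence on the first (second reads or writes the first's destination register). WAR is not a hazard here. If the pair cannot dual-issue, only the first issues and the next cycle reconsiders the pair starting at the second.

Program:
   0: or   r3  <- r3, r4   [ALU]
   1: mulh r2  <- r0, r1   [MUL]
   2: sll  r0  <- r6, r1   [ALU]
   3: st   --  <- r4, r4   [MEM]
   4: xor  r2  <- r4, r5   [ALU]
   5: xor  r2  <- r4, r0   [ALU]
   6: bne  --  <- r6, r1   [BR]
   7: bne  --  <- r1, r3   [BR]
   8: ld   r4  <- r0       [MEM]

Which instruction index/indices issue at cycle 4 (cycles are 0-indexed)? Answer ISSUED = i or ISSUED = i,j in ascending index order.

[0] i0&i1  or.ALU/mulh.MUL  -- dual
[1] i2&i3  sll.ALU/st.MEM  -- dual
[2] i4  xor.ALU  -- WAW r2
[3] i5&i6  xor.ALU/bne.BR  -- dual
[4] i7  bne.BR  -- no-port BR/MEM
[5] i8  ld.MEM  -- tail

ISSUED = 7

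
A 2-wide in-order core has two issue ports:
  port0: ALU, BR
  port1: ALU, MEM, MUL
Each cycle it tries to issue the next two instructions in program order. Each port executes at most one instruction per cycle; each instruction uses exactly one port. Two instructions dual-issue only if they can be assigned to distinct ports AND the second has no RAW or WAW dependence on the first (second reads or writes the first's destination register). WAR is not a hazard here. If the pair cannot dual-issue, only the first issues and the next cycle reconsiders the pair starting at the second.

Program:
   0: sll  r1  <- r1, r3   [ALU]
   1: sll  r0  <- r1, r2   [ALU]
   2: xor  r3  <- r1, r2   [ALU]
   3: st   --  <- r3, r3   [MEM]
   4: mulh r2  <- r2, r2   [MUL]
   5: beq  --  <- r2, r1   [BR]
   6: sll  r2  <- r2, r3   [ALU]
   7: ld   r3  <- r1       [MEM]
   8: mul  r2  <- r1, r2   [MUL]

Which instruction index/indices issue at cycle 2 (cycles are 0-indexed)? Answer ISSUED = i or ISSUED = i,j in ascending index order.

ISSUED = 3

  cy0 -> i0 (sll) RAW r1
  cy1 -> i1/i2 (sll+xor) dual
  cy2 -> i3 (st) no-port MEM/MUL
  cy3 -> i4 (mulh) RAW r2
  cy4 -> i5/i6 (beq+sll) dual
  cy5 -> i7 (ld) no-port MEM/MUL
  cy6 -> i8 (mul) tail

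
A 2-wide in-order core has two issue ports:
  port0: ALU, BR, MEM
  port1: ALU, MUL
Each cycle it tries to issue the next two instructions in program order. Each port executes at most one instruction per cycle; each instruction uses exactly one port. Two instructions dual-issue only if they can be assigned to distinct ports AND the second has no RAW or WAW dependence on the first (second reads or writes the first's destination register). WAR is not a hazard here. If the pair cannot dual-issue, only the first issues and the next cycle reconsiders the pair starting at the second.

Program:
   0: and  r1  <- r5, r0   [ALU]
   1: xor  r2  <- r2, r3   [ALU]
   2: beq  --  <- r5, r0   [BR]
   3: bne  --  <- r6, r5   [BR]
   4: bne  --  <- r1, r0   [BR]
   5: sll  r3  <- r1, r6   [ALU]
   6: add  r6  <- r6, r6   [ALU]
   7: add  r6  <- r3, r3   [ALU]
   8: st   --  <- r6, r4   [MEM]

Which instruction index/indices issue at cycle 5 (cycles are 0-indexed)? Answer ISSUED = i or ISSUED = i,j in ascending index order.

  cy0 -> i0/i1 (and/xor) dual
  cy1 -> i2 (beq) no-port BR/BR
  cy2 -> i3 (bne) no-port BR/BR
  cy3 -> i4/i5 (bne/sll) dual
  cy4 -> i6 (add) WAW r6
  cy5 -> i7 (add) RAW r6
  cy6 -> i8 (st) tail

ISSUED = 7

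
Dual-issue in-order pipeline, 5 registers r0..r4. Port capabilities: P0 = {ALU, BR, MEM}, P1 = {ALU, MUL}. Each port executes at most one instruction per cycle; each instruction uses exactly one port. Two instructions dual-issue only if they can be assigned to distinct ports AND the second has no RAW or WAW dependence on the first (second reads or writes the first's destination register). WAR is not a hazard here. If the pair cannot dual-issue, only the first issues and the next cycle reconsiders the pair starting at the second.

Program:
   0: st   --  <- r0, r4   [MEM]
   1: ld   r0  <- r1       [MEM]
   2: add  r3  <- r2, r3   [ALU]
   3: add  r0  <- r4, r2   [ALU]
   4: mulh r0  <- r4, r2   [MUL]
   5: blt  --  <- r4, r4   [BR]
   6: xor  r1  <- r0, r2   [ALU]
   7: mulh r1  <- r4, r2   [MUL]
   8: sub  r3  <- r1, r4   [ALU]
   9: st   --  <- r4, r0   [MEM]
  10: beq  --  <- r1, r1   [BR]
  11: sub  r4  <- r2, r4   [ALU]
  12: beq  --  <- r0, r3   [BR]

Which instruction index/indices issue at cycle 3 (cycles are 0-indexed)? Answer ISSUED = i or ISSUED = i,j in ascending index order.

ISSUED = 4,5

#0 head=0: st i0 no-port MEM/MEM
#1 head=1: ld add i1,i2 pair
#2 head=3: add i3 WAW r0
#3 head=4: mulh blt i4,i5 pair
#4 head=6: xor i6 WAW r1
#5 head=7: mulh i7 RAW r1
#6 head=8: sub st i8,i9 pair
#7 head=10: beq sub i10,i11 pair
#8 head=12: beq i12 tail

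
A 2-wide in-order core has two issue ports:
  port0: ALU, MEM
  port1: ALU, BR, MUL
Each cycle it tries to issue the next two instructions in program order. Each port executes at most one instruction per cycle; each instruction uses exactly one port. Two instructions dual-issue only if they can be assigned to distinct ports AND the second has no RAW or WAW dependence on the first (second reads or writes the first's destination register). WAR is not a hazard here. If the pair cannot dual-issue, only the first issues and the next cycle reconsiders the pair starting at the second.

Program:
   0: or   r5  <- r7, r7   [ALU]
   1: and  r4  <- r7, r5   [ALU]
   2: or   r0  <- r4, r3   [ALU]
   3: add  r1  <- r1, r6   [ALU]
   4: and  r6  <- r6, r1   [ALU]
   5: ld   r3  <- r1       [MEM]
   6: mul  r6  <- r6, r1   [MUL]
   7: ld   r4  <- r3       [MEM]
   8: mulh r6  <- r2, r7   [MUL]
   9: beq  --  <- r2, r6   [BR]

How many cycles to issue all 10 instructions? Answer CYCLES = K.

CYCLES = 7

  cy0 -> i0 (or) RAW r5
  cy1 -> i1 (and) RAW r4
  cy2 -> i2,i3 (or add) dual
  cy3 -> i4,i5 (and ld) dual
  cy4 -> i6,i7 (mul ld) dual
  cy5 -> i8 (mulh) no-port MUL/BR
  cy6 -> i9 (beq) tail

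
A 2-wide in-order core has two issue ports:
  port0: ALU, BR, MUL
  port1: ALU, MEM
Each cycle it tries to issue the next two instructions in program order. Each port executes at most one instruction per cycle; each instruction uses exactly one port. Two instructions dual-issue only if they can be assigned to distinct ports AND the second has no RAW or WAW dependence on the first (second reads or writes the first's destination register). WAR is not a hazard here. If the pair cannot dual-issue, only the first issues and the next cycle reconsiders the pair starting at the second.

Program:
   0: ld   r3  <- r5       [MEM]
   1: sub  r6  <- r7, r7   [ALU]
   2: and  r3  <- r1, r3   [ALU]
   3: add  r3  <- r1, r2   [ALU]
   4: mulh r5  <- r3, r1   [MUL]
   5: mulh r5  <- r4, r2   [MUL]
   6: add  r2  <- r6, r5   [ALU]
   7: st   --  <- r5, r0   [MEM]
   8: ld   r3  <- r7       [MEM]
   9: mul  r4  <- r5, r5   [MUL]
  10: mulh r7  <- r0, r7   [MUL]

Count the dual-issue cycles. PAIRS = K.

[0] i0,i1  ld+sub  -- 2-wide
[1] i2  and  -- WAW r3
[2] i3  add  -- RAW r3
[3] i4  mulh  -- no-port MUL/MUL
[4] i5  mulh  -- RAW r5
[5] i6,i7  add+st  -- 2-wide
[6] i8,i9  ld+mul  -- 2-wide
[7] i10  mulh  -- tail

PAIRS = 3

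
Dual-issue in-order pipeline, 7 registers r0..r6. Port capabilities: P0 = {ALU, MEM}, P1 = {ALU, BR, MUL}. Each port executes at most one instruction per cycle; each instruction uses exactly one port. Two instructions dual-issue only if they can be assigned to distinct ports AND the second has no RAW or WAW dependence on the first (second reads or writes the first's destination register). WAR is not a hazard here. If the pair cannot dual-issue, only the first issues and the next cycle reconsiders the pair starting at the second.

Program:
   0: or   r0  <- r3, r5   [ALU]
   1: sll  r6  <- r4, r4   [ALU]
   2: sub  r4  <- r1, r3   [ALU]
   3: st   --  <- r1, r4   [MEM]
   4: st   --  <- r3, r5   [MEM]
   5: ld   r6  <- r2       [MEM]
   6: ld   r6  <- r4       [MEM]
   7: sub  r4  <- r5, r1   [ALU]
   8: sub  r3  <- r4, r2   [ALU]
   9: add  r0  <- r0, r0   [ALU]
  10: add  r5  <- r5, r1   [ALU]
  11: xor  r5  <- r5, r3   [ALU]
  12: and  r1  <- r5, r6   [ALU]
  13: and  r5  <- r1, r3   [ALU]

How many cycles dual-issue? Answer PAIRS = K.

  cy0 -> i0,i1 (or sll) 2-wide
  cy1 -> i2 (sub) RAW r4
  cy2 -> i3 (st) no-port MEM/MEM
  cy3 -> i4 (st) no-port MEM/MEM
  cy4 -> i5 (ld) no-port MEM/MEM
  cy5 -> i6,i7 (ld sub) 2-wide
  cy6 -> i8,i9 (sub add) 2-wide
  cy7 -> i10 (add) RAW+WAW r5
  cy8 -> i11 (xor) RAW r5
  cy9 -> i12 (and) RAW r1
  cy10 -> i13 (and) tail

PAIRS = 3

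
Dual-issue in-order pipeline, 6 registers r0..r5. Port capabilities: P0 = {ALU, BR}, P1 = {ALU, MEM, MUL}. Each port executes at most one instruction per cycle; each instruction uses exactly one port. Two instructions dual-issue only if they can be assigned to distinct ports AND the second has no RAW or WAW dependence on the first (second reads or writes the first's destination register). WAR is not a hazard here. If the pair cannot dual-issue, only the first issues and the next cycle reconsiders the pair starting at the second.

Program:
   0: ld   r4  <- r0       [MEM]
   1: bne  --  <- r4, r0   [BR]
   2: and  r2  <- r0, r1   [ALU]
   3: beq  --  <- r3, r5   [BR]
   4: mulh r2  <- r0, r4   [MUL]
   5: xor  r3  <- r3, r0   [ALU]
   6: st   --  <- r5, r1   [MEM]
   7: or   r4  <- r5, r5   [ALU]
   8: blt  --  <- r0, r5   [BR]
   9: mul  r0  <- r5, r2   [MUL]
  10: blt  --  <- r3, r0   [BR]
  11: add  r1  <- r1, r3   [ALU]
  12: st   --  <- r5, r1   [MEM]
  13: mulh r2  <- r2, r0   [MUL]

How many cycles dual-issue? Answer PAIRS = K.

c0: i0 ld.MEM  RAW r4
c1: i1/i2 bne.BR/and.ALU  2-wide
c2: i3/i4 beq.BR/mulh.MUL  2-wide
c3: i5/i6 xor.ALU/st.MEM  2-wide
c4: i7/i8 or.ALU/blt.BR  2-wide
c5: i9 mul.MUL  RAW r0
c6: i10/i11 blt.BR/add.ALU  2-wide
c7: i12 st.MEM  no-port MEM/MUL
c8: i13 mulh.MUL  tail

PAIRS = 5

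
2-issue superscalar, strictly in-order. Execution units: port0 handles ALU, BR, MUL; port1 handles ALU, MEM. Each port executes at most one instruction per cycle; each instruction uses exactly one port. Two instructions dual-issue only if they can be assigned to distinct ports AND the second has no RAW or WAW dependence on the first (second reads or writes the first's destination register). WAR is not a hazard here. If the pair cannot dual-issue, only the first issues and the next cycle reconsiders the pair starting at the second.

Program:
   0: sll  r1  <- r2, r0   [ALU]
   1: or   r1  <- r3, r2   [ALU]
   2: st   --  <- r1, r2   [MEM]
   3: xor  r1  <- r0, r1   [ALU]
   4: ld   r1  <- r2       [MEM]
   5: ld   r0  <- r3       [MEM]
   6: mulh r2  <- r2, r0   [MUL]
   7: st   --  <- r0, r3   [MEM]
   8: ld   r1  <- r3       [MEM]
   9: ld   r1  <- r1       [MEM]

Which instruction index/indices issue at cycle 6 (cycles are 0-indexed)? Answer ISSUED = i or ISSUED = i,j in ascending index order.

ISSUED = 8

0. sll.ALU @i0  | WAW r1
1. or.ALU @i1  | RAW r1
2. st.MEM/xor.ALU @i2+i3  | pair
3. ld.MEM @i4  | no-port MEM/MEM
4. ld.MEM @i5  | RAW r0
5. mulh.MUL/st.MEM @i6+i7  | pair
6. ld.MEM @i8  | no-port MEM/MEM
7. ld.MEM @i9  | tail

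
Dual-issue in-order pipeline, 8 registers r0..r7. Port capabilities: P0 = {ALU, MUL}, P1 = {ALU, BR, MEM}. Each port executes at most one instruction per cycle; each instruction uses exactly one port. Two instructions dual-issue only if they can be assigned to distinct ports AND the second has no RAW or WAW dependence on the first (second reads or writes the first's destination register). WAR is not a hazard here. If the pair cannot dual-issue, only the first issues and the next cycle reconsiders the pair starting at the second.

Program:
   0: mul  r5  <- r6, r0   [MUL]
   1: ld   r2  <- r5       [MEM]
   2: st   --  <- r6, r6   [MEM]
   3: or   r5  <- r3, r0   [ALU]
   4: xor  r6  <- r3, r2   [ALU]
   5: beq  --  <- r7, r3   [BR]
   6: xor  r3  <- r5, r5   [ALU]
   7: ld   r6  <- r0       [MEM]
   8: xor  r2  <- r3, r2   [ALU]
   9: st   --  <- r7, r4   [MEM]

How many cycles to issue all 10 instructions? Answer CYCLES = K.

CYCLES = 6

t=0 i0:mul ; RAW r5
t=1 i1:ld ; no-port MEM/MEM
t=2 i2,i3:st+or ; dual
t=3 i4,i5:xor+beq ; dual
t=4 i6,i7:xor+ld ; dual
t=5 i8,i9:xor+st ; dual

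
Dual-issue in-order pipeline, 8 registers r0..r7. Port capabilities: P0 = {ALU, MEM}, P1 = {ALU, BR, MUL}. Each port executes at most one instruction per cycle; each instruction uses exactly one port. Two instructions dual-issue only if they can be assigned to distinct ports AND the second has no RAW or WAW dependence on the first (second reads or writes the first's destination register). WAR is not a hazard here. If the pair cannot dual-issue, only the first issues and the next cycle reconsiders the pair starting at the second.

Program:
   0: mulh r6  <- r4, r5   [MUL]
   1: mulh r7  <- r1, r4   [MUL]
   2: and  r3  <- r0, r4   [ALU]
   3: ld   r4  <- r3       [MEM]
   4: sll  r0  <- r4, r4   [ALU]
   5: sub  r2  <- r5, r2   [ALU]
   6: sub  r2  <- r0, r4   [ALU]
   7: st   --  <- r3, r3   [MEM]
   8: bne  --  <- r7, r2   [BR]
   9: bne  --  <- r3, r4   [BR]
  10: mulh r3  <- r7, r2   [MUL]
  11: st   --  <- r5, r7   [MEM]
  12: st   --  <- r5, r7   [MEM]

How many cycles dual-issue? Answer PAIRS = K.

PAIRS = 4

[0] i0  mulh  -- no-port MUL/MUL
[1] i1/i2  mulh/and  -- dual
[2] i3  ld  -- RAW r4
[3] i4/i5  sll/sub  -- dual
[4] i6/i7  sub/st  -- dual
[5] i8  bne  -- no-port BR/BR
[6] i9  bne  -- no-port BR/MUL
[7] i10/i11  mulh/st  -- dual
[8] i12  st  -- tail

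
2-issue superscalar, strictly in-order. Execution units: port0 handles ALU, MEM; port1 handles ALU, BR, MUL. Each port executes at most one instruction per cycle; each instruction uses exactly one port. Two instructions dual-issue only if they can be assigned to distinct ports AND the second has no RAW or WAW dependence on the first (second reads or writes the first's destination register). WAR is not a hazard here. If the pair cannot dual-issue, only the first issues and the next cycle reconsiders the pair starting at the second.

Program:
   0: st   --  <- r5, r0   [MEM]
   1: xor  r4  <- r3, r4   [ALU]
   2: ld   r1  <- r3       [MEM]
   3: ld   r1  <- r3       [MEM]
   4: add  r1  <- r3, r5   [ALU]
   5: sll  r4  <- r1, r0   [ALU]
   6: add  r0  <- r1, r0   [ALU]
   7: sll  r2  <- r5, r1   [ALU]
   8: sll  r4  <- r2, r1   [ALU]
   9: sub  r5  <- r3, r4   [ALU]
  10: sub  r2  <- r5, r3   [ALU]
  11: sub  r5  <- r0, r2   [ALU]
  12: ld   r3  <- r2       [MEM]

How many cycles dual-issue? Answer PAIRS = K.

#0 head=0: st.MEM xor.ALU i0+i1 2-wide
#1 head=2: ld.MEM i2 no-port MEM/MEM
#2 head=3: ld.MEM i3 WAW r1
#3 head=4: add.ALU i4 RAW r1
#4 head=5: sll.ALU add.ALU i5+i6 2-wide
#5 head=7: sll.ALU i7 RAW r2
#6 head=8: sll.ALU i8 RAW r4
#7 head=9: sub.ALU i9 RAW r5
#8 head=10: sub.ALU i10 RAW r2
#9 head=11: sub.ALU ld.MEM i11+i12 2-wide

PAIRS = 3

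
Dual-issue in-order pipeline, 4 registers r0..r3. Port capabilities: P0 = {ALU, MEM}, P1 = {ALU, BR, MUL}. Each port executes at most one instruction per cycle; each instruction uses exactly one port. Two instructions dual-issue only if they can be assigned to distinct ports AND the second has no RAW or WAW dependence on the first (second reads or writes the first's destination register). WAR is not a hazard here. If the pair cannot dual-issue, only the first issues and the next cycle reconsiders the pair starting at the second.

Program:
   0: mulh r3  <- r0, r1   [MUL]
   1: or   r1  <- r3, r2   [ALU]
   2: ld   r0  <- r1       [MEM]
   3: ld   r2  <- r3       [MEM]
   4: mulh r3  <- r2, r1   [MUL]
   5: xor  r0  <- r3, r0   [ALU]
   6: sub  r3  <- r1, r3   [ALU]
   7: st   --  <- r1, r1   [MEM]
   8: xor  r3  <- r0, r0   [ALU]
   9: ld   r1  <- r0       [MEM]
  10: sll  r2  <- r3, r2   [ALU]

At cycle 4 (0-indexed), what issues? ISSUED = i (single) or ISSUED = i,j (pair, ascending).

ISSUED = 4

#0 head=0: mulh.MUL i0 RAW r3
#1 head=1: or.ALU i1 RAW r1
#2 head=2: ld.MEM i2 no-port MEM/MEM
#3 head=3: ld.MEM i3 RAW r2
#4 head=4: mulh.MUL i4 RAW r3
#5 head=5: xor.ALU/sub.ALU i5+i6 2-wide
#6 head=7: st.MEM/xor.ALU i7+i8 2-wide
#7 head=9: ld.MEM/sll.ALU i9+i10 2-wide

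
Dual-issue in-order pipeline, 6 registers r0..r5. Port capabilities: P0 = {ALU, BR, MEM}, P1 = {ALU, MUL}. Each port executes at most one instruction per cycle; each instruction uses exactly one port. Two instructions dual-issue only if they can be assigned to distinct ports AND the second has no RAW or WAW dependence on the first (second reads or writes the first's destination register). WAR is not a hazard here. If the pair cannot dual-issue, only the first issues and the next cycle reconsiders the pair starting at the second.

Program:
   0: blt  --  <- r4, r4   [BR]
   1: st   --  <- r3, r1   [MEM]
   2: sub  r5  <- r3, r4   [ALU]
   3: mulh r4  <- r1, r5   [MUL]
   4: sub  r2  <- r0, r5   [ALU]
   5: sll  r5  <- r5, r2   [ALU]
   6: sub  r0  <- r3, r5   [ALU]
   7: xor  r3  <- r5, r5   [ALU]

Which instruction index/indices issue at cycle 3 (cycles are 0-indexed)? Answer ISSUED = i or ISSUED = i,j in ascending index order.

  cy0 -> i0 (blt) no-port BR/MEM
  cy1 -> i1/i2 (st;sub) pair
  cy2 -> i3/i4 (mulh;sub) pair
  cy3 -> i5 (sll) RAW r5
  cy4 -> i6/i7 (sub;xor) pair

ISSUED = 5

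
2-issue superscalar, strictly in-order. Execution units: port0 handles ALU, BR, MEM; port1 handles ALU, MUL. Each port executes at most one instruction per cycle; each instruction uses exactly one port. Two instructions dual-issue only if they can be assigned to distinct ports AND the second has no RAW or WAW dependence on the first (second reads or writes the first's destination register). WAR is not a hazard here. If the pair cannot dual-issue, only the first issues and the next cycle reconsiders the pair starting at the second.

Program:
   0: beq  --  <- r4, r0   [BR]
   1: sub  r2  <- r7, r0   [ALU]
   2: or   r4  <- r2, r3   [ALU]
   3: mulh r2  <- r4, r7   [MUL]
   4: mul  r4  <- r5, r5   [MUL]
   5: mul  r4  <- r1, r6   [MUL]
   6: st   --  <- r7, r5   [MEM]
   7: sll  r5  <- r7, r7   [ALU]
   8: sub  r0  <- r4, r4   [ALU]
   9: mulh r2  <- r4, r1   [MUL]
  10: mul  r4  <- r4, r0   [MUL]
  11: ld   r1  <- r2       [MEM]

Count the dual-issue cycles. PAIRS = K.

[0] i0/i1  beq.BR;sub.ALU  -- dual
[1] i2  or.ALU  -- RAW r4
[2] i3  mulh.MUL  -- no-port MUL/MUL
[3] i4  mul.MUL  -- no-port MUL/MUL
[4] i5/i6  mul.MUL;st.MEM  -- dual
[5] i7/i8  sll.ALU;sub.ALU  -- dual
[6] i9  mulh.MUL  -- no-port MUL/MUL
[7] i10/i11  mul.MUL;ld.MEM  -- dual

PAIRS = 4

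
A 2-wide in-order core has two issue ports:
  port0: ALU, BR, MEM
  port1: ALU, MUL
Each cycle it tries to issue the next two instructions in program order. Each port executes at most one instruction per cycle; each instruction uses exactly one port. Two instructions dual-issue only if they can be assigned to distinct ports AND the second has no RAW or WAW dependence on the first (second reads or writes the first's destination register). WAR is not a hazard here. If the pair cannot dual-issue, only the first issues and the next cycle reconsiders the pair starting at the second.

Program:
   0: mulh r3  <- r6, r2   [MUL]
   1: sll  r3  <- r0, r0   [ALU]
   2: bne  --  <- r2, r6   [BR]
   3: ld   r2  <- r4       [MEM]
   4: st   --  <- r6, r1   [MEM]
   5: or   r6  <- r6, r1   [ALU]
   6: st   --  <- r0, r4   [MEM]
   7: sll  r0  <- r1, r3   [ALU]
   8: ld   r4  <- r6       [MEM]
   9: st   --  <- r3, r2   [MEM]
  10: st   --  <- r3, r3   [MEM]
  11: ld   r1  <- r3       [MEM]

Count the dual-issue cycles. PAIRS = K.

PAIRS = 3

t=0 i0:mulh ; WAW r3
t=1 i1+i2:sll+bne ; 2-wide
t=2 i3:ld ; no-port MEM/MEM
t=3 i4+i5:st+or ; 2-wide
t=4 i6+i7:st+sll ; 2-wide
t=5 i8:ld ; no-port MEM/MEM
t=6 i9:st ; no-port MEM/MEM
t=7 i10:st ; no-port MEM/MEM
t=8 i11:ld ; tail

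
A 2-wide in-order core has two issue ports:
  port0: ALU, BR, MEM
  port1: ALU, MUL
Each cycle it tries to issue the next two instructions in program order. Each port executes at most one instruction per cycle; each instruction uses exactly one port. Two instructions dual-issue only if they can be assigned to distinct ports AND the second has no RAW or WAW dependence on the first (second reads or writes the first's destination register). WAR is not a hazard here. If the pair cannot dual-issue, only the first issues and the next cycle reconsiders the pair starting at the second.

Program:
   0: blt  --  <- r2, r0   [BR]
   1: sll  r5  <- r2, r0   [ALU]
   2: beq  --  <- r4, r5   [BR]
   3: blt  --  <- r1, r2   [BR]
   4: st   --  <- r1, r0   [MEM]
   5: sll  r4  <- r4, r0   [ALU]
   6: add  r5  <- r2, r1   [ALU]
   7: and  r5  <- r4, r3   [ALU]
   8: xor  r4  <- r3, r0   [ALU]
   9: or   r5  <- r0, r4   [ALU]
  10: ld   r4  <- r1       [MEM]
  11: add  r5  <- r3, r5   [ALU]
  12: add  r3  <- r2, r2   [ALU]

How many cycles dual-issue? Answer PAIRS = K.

PAIRS = 5

[0] i0/i1  blt/sll  -- pair
[1] i2  beq  -- no-port BR/BR
[2] i3  blt  -- no-port BR/MEM
[3] i4/i5  st/sll  -- pair
[4] i6  add  -- WAW r5
[5] i7/i8  and/xor  -- pair
[6] i9/i10  or/ld  -- pair
[7] i11/i12  add/add  -- pair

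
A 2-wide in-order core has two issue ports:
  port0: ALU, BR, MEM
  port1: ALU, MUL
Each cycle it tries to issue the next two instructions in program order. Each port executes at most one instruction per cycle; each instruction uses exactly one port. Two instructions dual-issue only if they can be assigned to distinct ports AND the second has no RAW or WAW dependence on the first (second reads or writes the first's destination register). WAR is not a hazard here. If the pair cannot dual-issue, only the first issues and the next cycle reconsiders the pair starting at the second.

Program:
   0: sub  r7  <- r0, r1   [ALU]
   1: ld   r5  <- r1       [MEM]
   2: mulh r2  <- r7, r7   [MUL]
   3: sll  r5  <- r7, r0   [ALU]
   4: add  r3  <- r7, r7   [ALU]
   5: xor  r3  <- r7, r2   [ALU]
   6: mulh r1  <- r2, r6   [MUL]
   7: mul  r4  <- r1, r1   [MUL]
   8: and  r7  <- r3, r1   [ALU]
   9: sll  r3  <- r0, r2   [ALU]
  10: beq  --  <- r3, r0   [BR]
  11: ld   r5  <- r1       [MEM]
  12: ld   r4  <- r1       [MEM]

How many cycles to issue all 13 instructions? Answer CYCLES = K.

[0] i0,i1  sub.ALU+ld.MEM  -- pair
[1] i2,i3  mulh.MUL+sll.ALU  -- pair
[2] i4  add.ALU  -- WAW r3
[3] i5,i6  xor.ALU+mulh.MUL  -- pair
[4] i7,i8  mul.MUL+and.ALU  -- pair
[5] i9  sll.ALU  -- RAW r3
[6] i10  beq.BR  -- no-port BR/MEM
[7] i11  ld.MEM  -- no-port MEM/MEM
[8] i12  ld.MEM  -- tail

CYCLES = 9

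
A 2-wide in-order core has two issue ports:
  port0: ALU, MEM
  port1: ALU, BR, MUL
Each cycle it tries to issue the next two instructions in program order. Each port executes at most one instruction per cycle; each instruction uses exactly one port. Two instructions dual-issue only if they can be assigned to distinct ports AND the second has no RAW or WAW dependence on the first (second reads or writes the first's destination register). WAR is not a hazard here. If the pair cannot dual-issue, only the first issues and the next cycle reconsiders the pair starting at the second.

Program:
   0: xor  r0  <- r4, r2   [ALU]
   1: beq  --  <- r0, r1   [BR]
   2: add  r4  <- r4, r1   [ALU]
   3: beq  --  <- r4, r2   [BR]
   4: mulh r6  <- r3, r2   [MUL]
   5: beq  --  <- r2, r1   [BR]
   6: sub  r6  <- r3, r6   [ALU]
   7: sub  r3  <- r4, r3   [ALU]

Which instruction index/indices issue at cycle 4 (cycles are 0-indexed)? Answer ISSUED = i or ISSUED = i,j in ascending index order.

ISSUED = 5,6

t=0 i0:xor.ALU ; RAW r0
t=1 i1+i2:beq.BR+add.ALU ; dual
t=2 i3:beq.BR ; no-port BR/MUL
t=3 i4:mulh.MUL ; no-port MUL/BR
t=4 i5+i6:beq.BR+sub.ALU ; dual
t=5 i7:sub.ALU ; tail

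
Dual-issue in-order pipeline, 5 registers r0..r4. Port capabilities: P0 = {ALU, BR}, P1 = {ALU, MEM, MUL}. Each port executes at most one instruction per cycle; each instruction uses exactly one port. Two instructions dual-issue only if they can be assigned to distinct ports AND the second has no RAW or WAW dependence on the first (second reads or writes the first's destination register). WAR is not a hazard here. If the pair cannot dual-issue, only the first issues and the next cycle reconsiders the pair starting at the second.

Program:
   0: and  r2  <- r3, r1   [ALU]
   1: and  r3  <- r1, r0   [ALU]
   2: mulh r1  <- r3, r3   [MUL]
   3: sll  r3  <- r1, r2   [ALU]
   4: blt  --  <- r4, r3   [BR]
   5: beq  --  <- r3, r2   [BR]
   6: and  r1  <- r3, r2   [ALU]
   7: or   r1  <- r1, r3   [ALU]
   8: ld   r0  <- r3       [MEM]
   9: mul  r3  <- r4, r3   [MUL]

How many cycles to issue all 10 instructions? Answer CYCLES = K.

CYCLES = 7

  cy0 -> i0+i1 (and.ALU;and.ALU) 2-wide
  cy1 -> i2 (mulh.MUL) RAW r1
  cy2 -> i3 (sll.ALU) RAW r3
  cy3 -> i4 (blt.BR) no-port BR/BR
  cy4 -> i5+i6 (beq.BR;and.ALU) 2-wide
  cy5 -> i7+i8 (or.ALU;ld.MEM) 2-wide
  cy6 -> i9 (mul.MUL) tail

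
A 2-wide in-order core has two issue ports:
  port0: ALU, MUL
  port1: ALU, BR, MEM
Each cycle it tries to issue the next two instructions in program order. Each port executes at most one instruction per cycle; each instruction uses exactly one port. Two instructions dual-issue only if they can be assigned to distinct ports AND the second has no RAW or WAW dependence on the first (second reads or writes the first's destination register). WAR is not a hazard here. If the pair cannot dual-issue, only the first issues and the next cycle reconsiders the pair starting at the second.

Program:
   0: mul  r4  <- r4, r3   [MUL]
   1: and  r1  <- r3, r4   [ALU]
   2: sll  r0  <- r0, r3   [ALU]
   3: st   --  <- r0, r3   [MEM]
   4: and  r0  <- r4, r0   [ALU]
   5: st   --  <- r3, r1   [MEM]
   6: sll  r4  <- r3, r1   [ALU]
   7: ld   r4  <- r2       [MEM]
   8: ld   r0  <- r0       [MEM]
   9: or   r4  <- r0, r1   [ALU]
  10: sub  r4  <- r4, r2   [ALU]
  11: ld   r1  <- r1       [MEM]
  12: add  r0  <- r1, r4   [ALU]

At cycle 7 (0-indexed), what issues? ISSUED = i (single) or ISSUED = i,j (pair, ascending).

  cy0 -> i0 (mul) RAW r4
  cy1 -> i1&i2 (and;sll) dual
  cy2 -> i3&i4 (st;and) dual
  cy3 -> i5&i6 (st;sll) dual
  cy4 -> i7 (ld) no-port MEM/MEM
  cy5 -> i8 (ld) RAW r0
  cy6 -> i9 (or) RAW+WAW r4
  cy7 -> i10&i11 (sub;ld) dual
  cy8 -> i12 (add) tail

ISSUED = 10,11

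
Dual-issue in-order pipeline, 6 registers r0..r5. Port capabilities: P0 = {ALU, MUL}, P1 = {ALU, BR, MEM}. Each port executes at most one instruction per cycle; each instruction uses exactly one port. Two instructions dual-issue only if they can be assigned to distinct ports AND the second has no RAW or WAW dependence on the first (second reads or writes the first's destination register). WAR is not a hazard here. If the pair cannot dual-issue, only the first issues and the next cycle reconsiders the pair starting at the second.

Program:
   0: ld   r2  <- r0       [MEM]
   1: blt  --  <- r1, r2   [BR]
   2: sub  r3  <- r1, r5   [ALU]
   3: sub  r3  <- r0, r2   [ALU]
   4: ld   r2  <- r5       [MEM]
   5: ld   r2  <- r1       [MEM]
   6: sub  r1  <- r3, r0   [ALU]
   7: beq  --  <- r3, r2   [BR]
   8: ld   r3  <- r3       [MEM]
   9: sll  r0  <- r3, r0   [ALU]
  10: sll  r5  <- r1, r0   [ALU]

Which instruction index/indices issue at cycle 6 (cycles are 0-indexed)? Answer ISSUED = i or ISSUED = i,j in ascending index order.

ISSUED = 9

c0: i0 ld  no-port MEM/BR
c1: i1,i2 blt sub  pair
c2: i3,i4 sub ld  pair
c3: i5,i6 ld sub  pair
c4: i7 beq  no-port BR/MEM
c5: i8 ld  RAW r3
c6: i9 sll  RAW r0
c7: i10 sll  tail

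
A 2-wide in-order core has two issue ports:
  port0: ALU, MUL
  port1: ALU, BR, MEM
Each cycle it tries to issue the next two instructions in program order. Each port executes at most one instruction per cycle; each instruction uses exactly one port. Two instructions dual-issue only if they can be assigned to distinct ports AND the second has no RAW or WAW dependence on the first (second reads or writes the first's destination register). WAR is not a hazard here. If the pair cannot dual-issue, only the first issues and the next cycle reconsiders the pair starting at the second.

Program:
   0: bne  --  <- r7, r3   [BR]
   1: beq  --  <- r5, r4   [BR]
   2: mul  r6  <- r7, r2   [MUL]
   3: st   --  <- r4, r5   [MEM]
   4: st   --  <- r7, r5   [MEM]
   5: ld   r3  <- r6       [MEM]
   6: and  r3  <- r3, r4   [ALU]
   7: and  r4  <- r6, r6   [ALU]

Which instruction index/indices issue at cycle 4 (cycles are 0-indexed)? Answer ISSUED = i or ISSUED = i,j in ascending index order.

ISSUED = 5

[0] i0  bne.BR  -- no-port BR/BR
[1] i1/i2  beq.BR/mul.MUL  -- pair
[2] i3  st.MEM  -- no-port MEM/MEM
[3] i4  st.MEM  -- no-port MEM/MEM
[4] i5  ld.MEM  -- RAW+WAW r3
[5] i6/i7  and.ALU/and.ALU  -- pair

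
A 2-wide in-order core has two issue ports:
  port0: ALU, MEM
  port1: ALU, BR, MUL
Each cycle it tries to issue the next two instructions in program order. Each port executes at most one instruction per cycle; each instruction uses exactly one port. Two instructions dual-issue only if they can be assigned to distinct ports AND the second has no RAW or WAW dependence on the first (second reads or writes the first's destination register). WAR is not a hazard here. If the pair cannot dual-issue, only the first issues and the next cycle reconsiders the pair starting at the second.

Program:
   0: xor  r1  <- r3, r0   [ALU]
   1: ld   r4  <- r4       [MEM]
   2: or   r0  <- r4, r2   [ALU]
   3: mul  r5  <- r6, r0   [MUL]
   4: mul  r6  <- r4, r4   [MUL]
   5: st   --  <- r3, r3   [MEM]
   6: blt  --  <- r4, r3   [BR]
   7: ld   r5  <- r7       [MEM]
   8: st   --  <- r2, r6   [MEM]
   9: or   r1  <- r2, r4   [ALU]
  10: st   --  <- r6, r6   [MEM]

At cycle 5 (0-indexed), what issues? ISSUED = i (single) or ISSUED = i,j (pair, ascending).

  cy0 -> i0+i1 (xor.ALU/ld.MEM) pair
  cy1 -> i2 (or.ALU) RAW r0
  cy2 -> i3 (mul.MUL) no-port MUL/MUL
  cy3 -> i4+i5 (mul.MUL/st.MEM) pair
  cy4 -> i6+i7 (blt.BR/ld.MEM) pair
  cy5 -> i8+i9 (st.MEM/or.ALU) pair
  cy6 -> i10 (st.MEM) tail

ISSUED = 8,9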